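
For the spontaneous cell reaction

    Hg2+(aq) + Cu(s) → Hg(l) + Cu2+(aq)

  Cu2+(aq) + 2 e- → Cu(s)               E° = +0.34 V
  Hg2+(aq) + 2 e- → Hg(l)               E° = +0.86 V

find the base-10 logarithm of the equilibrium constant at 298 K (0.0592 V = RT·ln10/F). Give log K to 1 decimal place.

log K = 17.6

The Hg²⁺/Hg couple is reduced (cathode); E°cell = +0.86 − (+0.34) = +0.52 V with n = 2.
At equilibrium E = 0, so log K = nE°cell / 0.0592 = (2)(+0.52) / 0.0592 = 17.6.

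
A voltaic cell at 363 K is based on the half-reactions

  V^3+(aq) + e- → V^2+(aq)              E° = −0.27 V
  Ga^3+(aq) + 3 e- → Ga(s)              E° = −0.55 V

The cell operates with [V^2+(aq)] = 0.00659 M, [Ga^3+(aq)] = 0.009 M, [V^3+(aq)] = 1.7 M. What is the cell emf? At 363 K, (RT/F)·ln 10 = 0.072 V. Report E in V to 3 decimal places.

V³⁺/V²⁺ is reduced (cathode, E° = −0.27 V) and Ga³⁺/Ga is oxidized (anode).
E°cell = E°cat − E°an = −0.27 − (−0.55) = +0.28 V; n = 3.
For the overall reaction 3 V^3+(aq) + Ga(s) → 3 V^2+(aq) + Ga^3+(aq), Q = ([V^2+(aq)]^3·[Ga^3+(aq)]) / [V^3+(aq)]^3 = 5.24×10^−10, giving log Q = −9.280.
Applying E = E° − (RT ln10/nF)·log Q gives +0.28 − (0.072/3)(−9.280) = +0.503 V.

+0.503 V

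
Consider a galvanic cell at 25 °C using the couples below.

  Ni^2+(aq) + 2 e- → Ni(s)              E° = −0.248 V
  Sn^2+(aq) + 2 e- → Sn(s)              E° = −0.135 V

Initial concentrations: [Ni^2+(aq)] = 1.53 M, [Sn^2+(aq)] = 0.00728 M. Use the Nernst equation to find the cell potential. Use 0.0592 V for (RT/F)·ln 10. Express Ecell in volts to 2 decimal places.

The Sn²⁺/Sn couple has the more positive E°, so it is the cathode; Ni²⁺/Ni is the anode.
The standard potential is −0.135 − (−0.248) = +0.113 V and the balanced reaction transfers n = 2 electrons.
For the overall reaction Sn^2+(aq) + Ni(s) → Sn(s) + Ni^2+(aq), Q = [Ni^2+(aq)] / [Sn^2+(aq)] = 210, giving log Q = 2.323.
By the Nernst equation, E = +0.113 − (0.0592/2)·(2.323) = +0.04 V.

+0.04 V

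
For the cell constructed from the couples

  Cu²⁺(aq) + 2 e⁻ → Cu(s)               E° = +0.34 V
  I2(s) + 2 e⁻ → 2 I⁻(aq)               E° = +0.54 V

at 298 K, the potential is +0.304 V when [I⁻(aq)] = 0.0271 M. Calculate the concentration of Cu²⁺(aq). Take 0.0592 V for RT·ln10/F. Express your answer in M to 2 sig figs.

With I₂/I⁻ at the cathode and Cu²⁺/Cu at the anode, E°cell = +0.54 − (+0.34) = +0.20 V (n = 2).
From the Nernst equation, log Q = n(E° − E)/0.0592 = 2·(+0.20 − (+0.304))/0.0592 = −3.514.
For I2(s) + Cu(s) → 2 I⁻(aq) + Cu²⁺(aq), the reaction quotient is Q = [I⁻(aq)]^2·[Cu²⁺(aq)].
Solving for the unknown gives log [Cu²⁺(aq)] = −0.380, so [Cu²⁺(aq)] ≈ 0.42 M.

0.42 M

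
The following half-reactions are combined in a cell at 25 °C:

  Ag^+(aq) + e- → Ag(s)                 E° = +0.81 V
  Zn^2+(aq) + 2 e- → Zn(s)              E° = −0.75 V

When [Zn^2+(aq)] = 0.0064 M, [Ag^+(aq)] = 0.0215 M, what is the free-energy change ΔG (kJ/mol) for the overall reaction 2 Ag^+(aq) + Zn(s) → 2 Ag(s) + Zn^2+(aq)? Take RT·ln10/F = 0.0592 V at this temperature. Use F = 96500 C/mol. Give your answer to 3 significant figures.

−295 kJ/mol

E°cell = +0.81 − (−0.75) = +1.56 V; the balanced reaction transfers n = 2 electrons.
The reaction quotient is [Zn^2+(aq)] / [Ag^+(aq)]^2 = 13.8; by Nernst, E = +1.56 − (0.0592/2)(1.141) = +1.5262 V.
Then ΔG = −nFE = −2 × 96500 × +1.5262 J/mol = −295 kJ/mol.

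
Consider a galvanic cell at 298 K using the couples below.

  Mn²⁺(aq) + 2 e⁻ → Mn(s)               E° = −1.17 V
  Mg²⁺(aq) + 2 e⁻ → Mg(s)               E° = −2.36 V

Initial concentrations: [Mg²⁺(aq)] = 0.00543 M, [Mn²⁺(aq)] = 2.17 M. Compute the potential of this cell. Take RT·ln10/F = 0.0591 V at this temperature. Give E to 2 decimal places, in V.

+1.27 V

Since E°(Mn²⁺/Mn) > E°(Mg²⁺/Mg), Mn²⁺/Mn serves as the cathode.
E°cell = E°cat − E°an = −1.17 − (−2.36) = +1.19 V; n = 2.
For the overall reaction Mn²⁺(aq) + Mg(s) → Mn(s) + Mg²⁺(aq), Q = [Mg²⁺(aq)] / [Mn²⁺(aq)] = 0.0025, giving log Q = −2.602.
E = E° − (0.0591/n)·log Q = +1.19 − (0.0591/2)(−2.602) = +1.27 V.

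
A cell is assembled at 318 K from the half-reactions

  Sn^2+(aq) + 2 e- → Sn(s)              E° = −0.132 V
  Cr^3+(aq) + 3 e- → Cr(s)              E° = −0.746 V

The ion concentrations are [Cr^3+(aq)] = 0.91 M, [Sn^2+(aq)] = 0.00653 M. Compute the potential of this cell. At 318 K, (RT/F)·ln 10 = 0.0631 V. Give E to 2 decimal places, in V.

Sn²⁺/Sn is reduced (cathode, E° = −0.132 V) and Cr³⁺/Cr is oxidized (anode).
E°cell = −0.132 − (−0.746) = +0.614 V, with n = 6 electrons transferred.
Balancing gives 3 Sn^2+(aq) + 2 Cr(s) → 3 Sn(s) + 2 Cr^3+(aq); hence Q = [Cr^3+(aq)]^2 / [Sn^2+(aq)]^3 = 2.97×10^6 (log Q = 6.473).
E = E° − (0.0631/n)·log Q = +0.614 − (0.0631/6)(6.473) = +0.55 V.

+0.55 V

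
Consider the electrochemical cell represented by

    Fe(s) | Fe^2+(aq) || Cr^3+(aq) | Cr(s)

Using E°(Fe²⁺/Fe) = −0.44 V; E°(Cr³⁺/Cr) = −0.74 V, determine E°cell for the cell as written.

−0.30 V

By convention the left-hand electrode in cell notation is the anode (oxidation) and the right-hand electrode is the cathode (reduction).
E°cell = E°(right) − E°(left) = −0.74 − (−0.44) = −0.30 V.
The negative sign shows that, as written, the cell would require an external voltage to drive the reaction.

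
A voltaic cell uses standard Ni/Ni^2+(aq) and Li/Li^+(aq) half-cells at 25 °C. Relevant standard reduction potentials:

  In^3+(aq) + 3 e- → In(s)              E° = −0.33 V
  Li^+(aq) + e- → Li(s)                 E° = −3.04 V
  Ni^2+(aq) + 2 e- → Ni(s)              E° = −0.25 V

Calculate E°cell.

+2.79 V

Of the two couples in this cell, the one with the more positive reduction potential is reduced at the cathode: here that is Ni²⁺/Ni (−0.25 V); Li⁺/Li (−3.04 V) is the anode.
E°cell = E°(cathode) − E°(anode) = −0.25 − (−3.04) = +2.79 V.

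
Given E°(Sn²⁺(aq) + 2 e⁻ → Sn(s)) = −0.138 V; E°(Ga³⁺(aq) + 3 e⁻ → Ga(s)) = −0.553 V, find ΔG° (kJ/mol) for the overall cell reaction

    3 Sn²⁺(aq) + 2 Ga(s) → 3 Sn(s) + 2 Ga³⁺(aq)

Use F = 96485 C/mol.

−240 kJ/mol

In the reaction as written Sn²⁺(aq) is reduced, so the Sn²⁺/Sn couple is the cathode and Ga³⁺/Ga is the anode.
E°cell = −0.138 − (−0.553) = +0.415 V; balancing electrons gives n = 6.
ΔG° = −nFE°cell = −(6)(96485)(+0.415) J/mol = −240 kJ/mol.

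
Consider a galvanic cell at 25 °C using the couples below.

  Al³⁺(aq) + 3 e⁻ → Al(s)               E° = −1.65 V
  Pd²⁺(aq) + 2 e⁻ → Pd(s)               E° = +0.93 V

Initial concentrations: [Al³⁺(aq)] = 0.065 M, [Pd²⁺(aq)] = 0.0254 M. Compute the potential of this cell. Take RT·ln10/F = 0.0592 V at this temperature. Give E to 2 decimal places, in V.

+2.56 V

The Pd²⁺/Pd couple has the more positive E°, so it is the cathode; Al³⁺/Al is the anode.
E°cell = +0.93 − (−1.65) = +2.58 V, with n = 6 electrons transferred.
Balancing gives 3 Pd²⁺(aq) + 2 Al(s) → 3 Pd(s) + 2 Al³⁺(aq); hence Q = [Al³⁺(aq)]^2 / [Pd²⁺(aq)]^3 = 258 (log Q = 2.411).
Applying E = E° − (RT ln10/nF)·log Q gives +2.58 − (0.0592/6)(2.411) = +2.56 V.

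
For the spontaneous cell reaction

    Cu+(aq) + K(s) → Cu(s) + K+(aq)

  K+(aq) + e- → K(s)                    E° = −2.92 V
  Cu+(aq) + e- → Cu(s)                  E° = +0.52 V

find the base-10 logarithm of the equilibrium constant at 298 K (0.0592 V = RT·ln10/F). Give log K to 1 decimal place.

The Cu⁺/Cu couple is reduced (cathode); E°cell = +0.52 − (−2.92) = +3.44 V with n = 1.
At equilibrium E = 0, so log K = nE°cell / 0.0592 = (1)(+3.44) / 0.0592 = 58.1.

log K = 58.1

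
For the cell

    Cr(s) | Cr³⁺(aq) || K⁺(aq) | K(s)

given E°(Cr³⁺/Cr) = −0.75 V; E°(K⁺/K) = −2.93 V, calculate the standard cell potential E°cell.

By convention the left-hand electrode in cell notation is the anode (oxidation) and the right-hand electrode is the cathode (reduction).
E°cell = E°(right) − E°(left) = −2.93 − (−0.75) = −2.18 V.
The negative sign shows that, as written, the cell would require an external voltage to drive the reaction.

−2.18 V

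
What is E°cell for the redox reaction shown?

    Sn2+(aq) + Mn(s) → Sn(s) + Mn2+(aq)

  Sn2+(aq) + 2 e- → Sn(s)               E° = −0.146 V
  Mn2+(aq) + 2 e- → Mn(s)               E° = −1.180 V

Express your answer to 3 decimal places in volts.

Sn2+(aq) gains electrons, so the Sn²⁺/Sn couple is the cathode; the Mn²⁺/Mn couple is the anode.
E°cell = E°(cathode) − E°(anode) = −0.146 − (−1.180) = +1.034 V.

+1.034 V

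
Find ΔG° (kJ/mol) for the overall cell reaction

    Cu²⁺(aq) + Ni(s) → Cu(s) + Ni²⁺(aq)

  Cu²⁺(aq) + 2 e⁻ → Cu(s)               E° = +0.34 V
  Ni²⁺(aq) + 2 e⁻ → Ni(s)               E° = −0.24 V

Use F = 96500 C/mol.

−112 kJ/mol

In the reaction as written Cu²⁺(aq) is reduced, so the Cu²⁺/Cu couple is the cathode and Ni²⁺/Ni is the anode.
E°cell = +0.34 − (−0.24) = +0.58 V; balancing electrons gives n = 2.
ΔG° = −nFE°cell = −(2)(96500)(+0.58) J/mol = −112 kJ/mol.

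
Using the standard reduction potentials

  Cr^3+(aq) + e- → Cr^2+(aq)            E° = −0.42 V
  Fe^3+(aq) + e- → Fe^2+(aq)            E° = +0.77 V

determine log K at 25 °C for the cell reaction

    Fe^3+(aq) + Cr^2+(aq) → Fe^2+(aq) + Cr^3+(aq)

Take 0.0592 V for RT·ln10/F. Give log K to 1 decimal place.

The Fe³⁺/Fe²⁺ couple is reduced (cathode); E°cell = +0.77 − (−0.42) = +1.19 V with n = 1.
At equilibrium E = 0, so log K = nE°cell / 0.0592 = (1)(+1.19) / 0.0592 = 20.1.

log K = 20.1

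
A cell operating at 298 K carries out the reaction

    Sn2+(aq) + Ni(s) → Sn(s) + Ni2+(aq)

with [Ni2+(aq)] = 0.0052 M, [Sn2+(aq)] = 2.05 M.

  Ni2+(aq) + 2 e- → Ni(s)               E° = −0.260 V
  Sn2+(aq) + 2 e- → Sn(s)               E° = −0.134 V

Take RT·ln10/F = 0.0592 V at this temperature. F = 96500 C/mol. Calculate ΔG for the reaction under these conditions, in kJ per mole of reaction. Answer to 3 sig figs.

−39.1 kJ/mol

E°cell = −0.134 − (−0.260) = +0.126 V; the balanced reaction transfers n = 2 electrons.
The reaction quotient is [Ni2+(aq)] / [Sn2+(aq)] = 0.00254; by Nernst, E = +0.126 − (0.0592/2)(−2.596) = +0.2028 V.
ΔG = −nFE = −(2)(96500)(+0.2028) J/mol = −39.1 kJ/mol.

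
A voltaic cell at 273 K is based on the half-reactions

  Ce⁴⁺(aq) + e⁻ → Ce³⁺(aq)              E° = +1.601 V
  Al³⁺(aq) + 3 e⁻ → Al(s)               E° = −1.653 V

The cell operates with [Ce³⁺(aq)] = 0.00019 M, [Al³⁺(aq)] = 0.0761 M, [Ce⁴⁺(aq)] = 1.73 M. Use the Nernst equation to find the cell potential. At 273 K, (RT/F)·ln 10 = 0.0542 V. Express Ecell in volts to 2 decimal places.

Ce⁴⁺/Ce³⁺ is reduced (cathode, E° = +1.601 V) and Al³⁺/Al is oxidized (anode).
The standard potential is +1.601 − (−1.653) = +3.254 V and the balanced reaction transfers n = 3 electrons.
The balanced reaction is 3 Ce⁴⁺(aq) + Al(s) → 3 Ce³⁺(aq) + Al³⁺(aq), so Q = ([Ce³⁺(aq)]^3·[Al³⁺(aq)]) / [Ce⁴⁺(aq)]^3 = 1.01×10^−13 and log Q = −12.996.
E = E° − (0.0542/n)·log Q = +3.254 − (0.0542/3)(−12.996) = +3.49 V.

+3.49 V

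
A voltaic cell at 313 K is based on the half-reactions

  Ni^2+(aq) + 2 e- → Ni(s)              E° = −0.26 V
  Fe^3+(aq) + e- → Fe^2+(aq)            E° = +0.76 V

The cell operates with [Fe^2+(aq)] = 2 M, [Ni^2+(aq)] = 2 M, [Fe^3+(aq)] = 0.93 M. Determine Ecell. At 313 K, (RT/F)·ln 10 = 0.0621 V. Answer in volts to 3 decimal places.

+0.990 V

The Fe³⁺/Fe²⁺ couple has the more positive E°, so it is the cathode; Ni²⁺/Ni is the anode.
E°cell = +0.76 − (−0.26) = +1.02 V, with n = 2 electrons transferred.
For the overall reaction 2 Fe^3+(aq) + Ni(s) → 2 Fe^2+(aq) + Ni^2+(aq), Q = ([Fe^2+(aq)]^2·[Ni^2+(aq)]) / [Fe^3+(aq)]^2 = 9.25, giving log Q = 0.966.
Applying E = E° − (RT ln10/nF)·log Q gives +1.02 − (0.0621/2)(0.966) = +0.990 V.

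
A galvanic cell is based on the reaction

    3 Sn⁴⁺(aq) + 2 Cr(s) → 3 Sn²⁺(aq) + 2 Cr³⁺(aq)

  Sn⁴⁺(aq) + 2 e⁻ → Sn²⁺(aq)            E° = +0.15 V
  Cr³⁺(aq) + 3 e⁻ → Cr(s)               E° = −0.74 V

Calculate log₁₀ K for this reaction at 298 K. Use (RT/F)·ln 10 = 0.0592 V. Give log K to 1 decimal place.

The Sn⁴⁺/Sn²⁺ couple is reduced (cathode); E°cell = +0.15 − (−0.74) = +0.89 V with n = 6.
At equilibrium E = 0, so log K = nE°cell / 0.0592 = (6)(+0.89) / 0.0592 = 90.2.

log K = 90.2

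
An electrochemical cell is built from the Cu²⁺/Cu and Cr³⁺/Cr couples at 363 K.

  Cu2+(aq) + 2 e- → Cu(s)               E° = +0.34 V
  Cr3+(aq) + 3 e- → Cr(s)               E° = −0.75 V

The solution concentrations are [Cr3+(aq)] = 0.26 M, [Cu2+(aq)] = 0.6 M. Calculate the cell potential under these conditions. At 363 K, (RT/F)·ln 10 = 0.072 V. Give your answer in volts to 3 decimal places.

+1.096 V

The Cu²⁺/Cu couple has the more positive E°, so it is the cathode; Cr³⁺/Cr is the anode.
E°cell = E°cat − E°an = +0.34 − (−0.75) = +1.09 V; n = 6.
The balanced reaction is 3 Cu2+(aq) + 2 Cr(s) → 3 Cu(s) + 2 Cr3+(aq), so Q = [Cr3+(aq)]^2 / [Cu2+(aq)]^3 = 0.313 and log Q = −0.505.
By the Nernst equation, E = +1.09 − (0.072/6)·(−0.505) = +1.096 V.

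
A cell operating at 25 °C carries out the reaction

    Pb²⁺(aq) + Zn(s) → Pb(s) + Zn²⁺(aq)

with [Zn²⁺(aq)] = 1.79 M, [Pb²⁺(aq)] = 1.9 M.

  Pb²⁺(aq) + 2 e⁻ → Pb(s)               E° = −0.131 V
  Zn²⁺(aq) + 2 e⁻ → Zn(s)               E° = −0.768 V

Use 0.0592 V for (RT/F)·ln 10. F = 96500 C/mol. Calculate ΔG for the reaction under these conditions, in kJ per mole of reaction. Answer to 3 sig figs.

With Pb²⁺/Pb reduced at the cathode, E°cell = −0.131 − (−0.768) = +0.637 V and n = 2.
Q = [Zn²⁺(aq)] / [Pb²⁺(aq)] = 0.942, so log Q = −0.026 and E = +0.637 − (0.0592/2)(−0.026) = +0.6378 V.
Then ΔG = −nFE = −2 × 96500 × +0.6378 J/mol = −123 kJ/mol.

−123 kJ/mol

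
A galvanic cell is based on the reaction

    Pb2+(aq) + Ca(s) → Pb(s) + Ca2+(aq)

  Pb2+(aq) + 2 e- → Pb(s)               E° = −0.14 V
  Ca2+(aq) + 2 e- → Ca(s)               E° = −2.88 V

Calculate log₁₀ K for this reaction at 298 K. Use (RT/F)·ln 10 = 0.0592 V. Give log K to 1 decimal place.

The Pb²⁺/Pb couple is reduced (cathode); E°cell = −0.14 − (−2.88) = +2.74 V with n = 2.
At equilibrium E = 0, so log K = nE°cell / 0.0592 = (2)(+2.74) / 0.0592 = 92.6.

log K = 92.6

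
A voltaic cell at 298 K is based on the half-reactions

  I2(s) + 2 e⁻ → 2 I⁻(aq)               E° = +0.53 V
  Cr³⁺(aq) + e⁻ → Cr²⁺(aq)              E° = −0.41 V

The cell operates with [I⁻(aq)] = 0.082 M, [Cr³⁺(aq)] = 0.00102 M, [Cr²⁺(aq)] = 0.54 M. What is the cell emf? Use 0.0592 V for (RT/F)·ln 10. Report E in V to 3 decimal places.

+1.166 V

I₂/I⁻ is reduced (cathode, E° = +0.53 V) and Cr³⁺/Cr²⁺ is oxidized (anode).
E°cell = +0.53 − (−0.41) = +0.94 V, with n = 2 electrons transferred.
Balancing gives I2(s) + 2 Cr²⁺(aq) → 2 I⁻(aq) + 2 Cr³⁺(aq); hence Q = ([I⁻(aq)]^2·[Cr³⁺(aq)]^2) / [Cr²⁺(aq)]^2 = 2.4×10^−8 (log Q = −7.620).
E = E° − (0.0592/n)·log Q = +0.94 − (0.0592/2)(−7.620) = +1.166 V.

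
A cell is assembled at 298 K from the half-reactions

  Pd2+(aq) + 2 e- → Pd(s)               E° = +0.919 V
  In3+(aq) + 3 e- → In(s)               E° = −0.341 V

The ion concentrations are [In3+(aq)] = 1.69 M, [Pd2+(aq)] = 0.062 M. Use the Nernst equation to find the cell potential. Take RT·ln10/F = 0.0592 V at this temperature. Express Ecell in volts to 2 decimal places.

Pd²⁺/Pd is reduced (cathode, E° = +0.919 V) and In³⁺/In is oxidized (anode).
E°cell = E°cat − E°an = +0.919 − (−0.341) = +1.260 V; n = 6.
Balancing gives 3 Pd2+(aq) + 2 In(s) → 3 Pd(s) + 2 In3+(aq); hence Q = [In3+(aq)]^2 / [Pd2+(aq)]^3 = 1.2×10^4 (log Q = 4.079).
By the Nernst equation, E = +1.260 − (0.0592/6)·(4.079) = +1.22 V.

+1.22 V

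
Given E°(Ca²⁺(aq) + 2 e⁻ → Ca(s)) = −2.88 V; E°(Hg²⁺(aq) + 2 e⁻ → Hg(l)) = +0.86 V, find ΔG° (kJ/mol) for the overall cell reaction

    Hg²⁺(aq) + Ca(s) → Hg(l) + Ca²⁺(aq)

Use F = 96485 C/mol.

−722 kJ/mol

In the reaction as written Hg²⁺(aq) is reduced, so the Hg²⁺/Hg couple is the cathode and Ca²⁺/Ca is the anode.
E°cell = +0.86 − (−2.88) = +3.74 V; balancing electrons gives n = 2.
ΔG° = −nFE°cell = −(2)(96485)(+3.74) J/mol = −722 kJ/mol.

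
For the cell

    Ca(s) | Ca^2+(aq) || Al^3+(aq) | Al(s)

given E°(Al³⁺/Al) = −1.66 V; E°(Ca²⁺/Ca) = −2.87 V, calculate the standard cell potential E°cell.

By convention the left-hand electrode in cell notation is the anode (oxidation) and the right-hand electrode is the cathode (reduction).
E°cell = E°(right) − E°(left) = −1.66 − (−2.87) = +1.21 V.

+1.21 V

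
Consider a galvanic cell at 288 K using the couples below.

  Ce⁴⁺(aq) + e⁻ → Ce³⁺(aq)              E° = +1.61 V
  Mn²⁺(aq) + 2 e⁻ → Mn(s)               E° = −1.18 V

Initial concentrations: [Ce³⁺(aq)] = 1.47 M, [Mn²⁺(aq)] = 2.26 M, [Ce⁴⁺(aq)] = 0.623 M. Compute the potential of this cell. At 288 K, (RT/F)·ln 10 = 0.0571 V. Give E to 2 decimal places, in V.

+2.76 V

Since E°(Ce⁴⁺/Ce³⁺) > E°(Mn²⁺/Mn), Ce⁴⁺/Ce³⁺ serves as the cathode.
E°cell = +1.61 − (−1.18) = +2.79 V, with n = 2 electrons transferred.
Balancing gives 2 Ce⁴⁺(aq) + Mn(s) → 2 Ce³⁺(aq) + Mn²⁺(aq); hence Q = ([Ce³⁺(aq)]^2·[Mn²⁺(aq)]) / [Ce⁴⁺(aq)]^2 = 12.6 (log Q = 1.100).
Applying E = E° − (RT ln10/nF)·log Q gives +2.79 − (0.0571/2)(1.100) = +2.76 V.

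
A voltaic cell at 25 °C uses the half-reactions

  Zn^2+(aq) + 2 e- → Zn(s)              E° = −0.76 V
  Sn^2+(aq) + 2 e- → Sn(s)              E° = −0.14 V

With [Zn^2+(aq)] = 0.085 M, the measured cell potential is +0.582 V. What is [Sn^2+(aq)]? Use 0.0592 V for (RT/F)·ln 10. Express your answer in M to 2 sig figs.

0.0044 M

With Sn²⁺/Sn at the cathode and Zn²⁺/Zn at the anode, E°cell = −0.14 − (−0.76) = +0.62 V (n = 2).
Rearranging E = E° − (0.0592/n)·log Q gives log Q = 2(+0.62 − (+0.582))/0.0592 = 1.284.
For Sn^2+(aq) + Zn(s) → Sn(s) + Zn^2+(aq), the reaction quotient is Q = [Zn^2+(aq)] / [Sn^2+(aq)].
Isolating [Sn^2+(aq)] in Q = 10^{1.284} yields log [Sn^2+(aq)] = −2.355, i.e. 0.0044 M.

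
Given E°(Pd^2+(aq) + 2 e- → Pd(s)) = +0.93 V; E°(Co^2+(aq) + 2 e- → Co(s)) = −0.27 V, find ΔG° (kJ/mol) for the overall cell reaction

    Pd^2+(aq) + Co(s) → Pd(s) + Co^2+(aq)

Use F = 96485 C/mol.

In the reaction as written Pd^2+(aq) is reduced, so the Pd²⁺/Pd couple is the cathode and Co²⁺/Co is the anode.
E°cell = +0.93 − (−0.27) = +1.20 V; balancing electrons gives n = 2.
ΔG° = −nFE°cell = −(2)(96485)(+1.20) J/mol = −232 kJ/mol.

−232 kJ/mol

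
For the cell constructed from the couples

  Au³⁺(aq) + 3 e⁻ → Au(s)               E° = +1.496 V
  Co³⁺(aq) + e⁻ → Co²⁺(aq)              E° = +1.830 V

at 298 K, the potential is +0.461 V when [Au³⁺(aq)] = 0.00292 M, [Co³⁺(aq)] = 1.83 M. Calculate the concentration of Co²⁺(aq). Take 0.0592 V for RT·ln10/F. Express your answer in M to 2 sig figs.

Co³⁺/Co²⁺ is the cathode (higher E°); E°cell = +1.830 − (+1.496) = +0.334 V with n = 3.
From the Nernst equation, log Q = n(E° − E)/0.0592 = 3·(+0.334 − (+0.461))/0.0592 = −6.436.
For 3 Co³⁺(aq) + Au(s) → 3 Co²⁺(aq) + Au³⁺(aq), the reaction quotient is Q = ([Co²⁺(aq)]^3·[Au³⁺(aq)]) / [Co³⁺(aq)]^3.
Substituting the known concentrations and solving, log [Co²⁺(aq)] = −1.038 and [Co²⁺(aq)] = 0.092 M.

0.092 M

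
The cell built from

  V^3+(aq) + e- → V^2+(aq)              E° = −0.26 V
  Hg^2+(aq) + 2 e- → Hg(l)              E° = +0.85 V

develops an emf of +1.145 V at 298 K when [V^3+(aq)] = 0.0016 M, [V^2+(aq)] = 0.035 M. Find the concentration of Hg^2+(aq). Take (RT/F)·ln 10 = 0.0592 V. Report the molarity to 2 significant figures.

Hg²⁺/Hg is the cathode (higher E°); E°cell = +0.85 − (−0.26) = +1.11 V with n = 2.
Since E = E° − (0.0592/n)·log Q, log Q = n(E° − E)/0.0592 = −1.182.
For Hg^2+(aq) + 2 V^2+(aq) → Hg(l) + 2 V^3+(aq), the reaction quotient is Q = [V^3+(aq)]^2 / ([Hg^2+(aq)]·[V^2+(aq)]^2).
Substituting the known concentrations and solving, log [Hg^2+(aq)] = −1.498 and [Hg^2+(aq)] = 0.032 M.

0.032 M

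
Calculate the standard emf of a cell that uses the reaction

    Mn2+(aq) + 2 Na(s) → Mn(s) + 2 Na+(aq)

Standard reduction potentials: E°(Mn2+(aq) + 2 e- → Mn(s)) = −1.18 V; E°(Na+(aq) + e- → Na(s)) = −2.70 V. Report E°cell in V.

+1.52 V

In the reaction as written, Mn2+(aq) is reduced (cathode) and Na+(aq) is produced by oxidation at the anode.
E°cell = E°(cathode) − E°(anode) = −1.18 − (−2.70) = +1.52 V.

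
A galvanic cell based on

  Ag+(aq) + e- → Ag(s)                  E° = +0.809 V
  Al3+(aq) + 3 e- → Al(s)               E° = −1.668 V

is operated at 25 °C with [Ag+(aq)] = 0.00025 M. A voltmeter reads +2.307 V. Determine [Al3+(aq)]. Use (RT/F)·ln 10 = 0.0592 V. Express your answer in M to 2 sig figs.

0.0064 M

Ag⁺/Ag is the cathode (higher E°); E°cell = +0.809 − (−1.668) = +2.477 V with n = 3.
Rearranging E = E° − (0.0592/n)·log Q gives log Q = 3(+2.477 − (+2.307))/0.0592 = 8.615.
Balancing electrons gives 3 Ag+(aq) + Al(s) → 3 Ag(s) + Al3+(aq); thus Q = [Al3+(aq)] / [Ag+(aq)]^3.
Substituting the known concentrations and solving, log [Al3+(aq)] = −2.191 and [Al3+(aq)] = 0.0064 M.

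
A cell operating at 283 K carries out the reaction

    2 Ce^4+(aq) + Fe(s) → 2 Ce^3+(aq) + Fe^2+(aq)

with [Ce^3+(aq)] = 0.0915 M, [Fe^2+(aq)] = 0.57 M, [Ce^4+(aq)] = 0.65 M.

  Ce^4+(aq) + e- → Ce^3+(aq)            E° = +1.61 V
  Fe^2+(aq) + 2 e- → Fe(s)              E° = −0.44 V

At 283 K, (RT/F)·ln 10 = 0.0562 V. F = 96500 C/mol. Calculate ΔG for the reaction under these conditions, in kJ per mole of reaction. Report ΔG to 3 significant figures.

E°cell = +1.61 − (−0.44) = +2.05 V; the balanced reaction transfers n = 2 electrons.
Q = ([Ce^3+(aq)]^2·[Fe^2+(aq)]) / [Ce^4+(aq)]^2 = 0.0113, so log Q = −1.947 and E = +2.05 − (0.0562/2)(−1.947) = +2.1047 V.
Then ΔG = −nFE = −2 × 96500 × +2.1047 J/mol = −406 kJ/mol.

−406 kJ/mol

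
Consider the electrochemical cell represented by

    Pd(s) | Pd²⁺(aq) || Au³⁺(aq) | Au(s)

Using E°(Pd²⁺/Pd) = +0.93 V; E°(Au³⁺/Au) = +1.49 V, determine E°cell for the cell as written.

+0.56 V

By convention the left-hand electrode in cell notation is the anode (oxidation) and the right-hand electrode is the cathode (reduction).
E°cell = E°(right) − E°(left) = +1.49 − (+0.93) = +0.56 V.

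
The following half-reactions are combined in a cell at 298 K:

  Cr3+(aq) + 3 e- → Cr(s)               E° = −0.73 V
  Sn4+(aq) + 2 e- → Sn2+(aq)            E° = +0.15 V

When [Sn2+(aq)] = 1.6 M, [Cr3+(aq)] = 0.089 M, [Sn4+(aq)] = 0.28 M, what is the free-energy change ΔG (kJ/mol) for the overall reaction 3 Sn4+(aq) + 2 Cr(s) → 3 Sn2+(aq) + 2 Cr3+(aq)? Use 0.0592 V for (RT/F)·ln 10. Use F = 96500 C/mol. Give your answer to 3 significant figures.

The standard cell potential is +0.15 − (−0.73) = +0.88 V, with n = 6 electrons in the balanced equation.
Here Q = ([Sn2+(aq)]^3·[Cr3+(aq)]^2) / [Sn4+(aq)]^3 = 1.48 (log Q = 0.170), giving E = +0.88 − (0.0592/6)·(0.170) = +0.8783 V.
Finally ΔG = −nFE = −(6)(96500 C/mol)(+0.8783 V) = −509 kJ/mol.

−509 kJ/mol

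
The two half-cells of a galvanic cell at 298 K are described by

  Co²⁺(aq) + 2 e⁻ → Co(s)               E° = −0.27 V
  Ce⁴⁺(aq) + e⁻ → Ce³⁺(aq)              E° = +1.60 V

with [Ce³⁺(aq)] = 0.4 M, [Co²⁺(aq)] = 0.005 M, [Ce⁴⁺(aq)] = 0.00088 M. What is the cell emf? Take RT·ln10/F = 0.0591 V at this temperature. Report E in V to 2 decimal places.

+1.78 V

The Ce⁴⁺/Ce³⁺ couple has the more positive E°, so it is the cathode; Co²⁺/Co is the anode.
E°cell = +1.60 − (−0.27) = +1.87 V, with n = 2 electrons transferred.
Balancing gives 2 Ce⁴⁺(aq) + Co(s) → 2 Ce³⁺(aq) + Co²⁺(aq); hence Q = ([Ce³⁺(aq)]^2·[Co²⁺(aq)]) / [Ce⁴⁺(aq)]^2 = 1.03×10^3 (log Q = 3.014).
Applying E = E° − (RT ln10/nF)·log Q gives +1.87 − (0.0591/2)(3.014) = +1.78 V.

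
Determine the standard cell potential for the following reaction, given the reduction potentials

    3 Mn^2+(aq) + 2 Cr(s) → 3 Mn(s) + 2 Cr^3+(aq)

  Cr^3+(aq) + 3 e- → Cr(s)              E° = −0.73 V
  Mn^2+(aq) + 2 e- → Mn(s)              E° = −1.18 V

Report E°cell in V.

−0.45 V

In the reaction as written, Mn^2+(aq) is reduced (cathode) and Cr^3+(aq) is produced by oxidation at the anode.
E°cell = E°(cathode) − E°(anode) = −1.18 − (−0.73) = −0.45 V.
The negative E°cell means the reaction is non-spontaneous in the direction written.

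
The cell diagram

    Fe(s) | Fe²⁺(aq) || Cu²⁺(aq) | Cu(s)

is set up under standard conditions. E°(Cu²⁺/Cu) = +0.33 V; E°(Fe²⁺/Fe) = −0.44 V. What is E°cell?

+0.77 V

By convention the left-hand electrode in cell notation is the anode (oxidation) and the right-hand electrode is the cathode (reduction).
E°cell = E°(right) − E°(left) = +0.33 − (−0.44) = +0.77 V.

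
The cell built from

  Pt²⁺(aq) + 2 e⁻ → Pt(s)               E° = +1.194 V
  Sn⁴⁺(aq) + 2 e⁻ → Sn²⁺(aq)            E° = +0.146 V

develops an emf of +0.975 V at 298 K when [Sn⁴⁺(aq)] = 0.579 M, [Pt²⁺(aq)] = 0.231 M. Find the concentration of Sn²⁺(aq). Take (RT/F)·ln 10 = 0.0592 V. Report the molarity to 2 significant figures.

With Pt²⁺/Pt at the cathode and Sn⁴⁺/Sn²⁺ at the anode, E°cell = +1.194 − (+0.146) = +1.048 V (n = 2).
Rearranging E = E° − (0.0592/n)·log Q gives log Q = 2(+1.048 − (+0.975))/0.0592 = 2.466.
Balancing electrons gives Pt²⁺(aq) + Sn²⁺(aq) → Pt(s) + Sn⁴⁺(aq); thus Q = [Sn⁴⁺(aq)] / ([Pt²⁺(aq)]·[Sn²⁺(aq)]).
Substituting the known concentrations and solving, log [Sn²⁺(aq)] = −2.067 and [Sn²⁺(aq)] = 0.0086 M.

0.0086 M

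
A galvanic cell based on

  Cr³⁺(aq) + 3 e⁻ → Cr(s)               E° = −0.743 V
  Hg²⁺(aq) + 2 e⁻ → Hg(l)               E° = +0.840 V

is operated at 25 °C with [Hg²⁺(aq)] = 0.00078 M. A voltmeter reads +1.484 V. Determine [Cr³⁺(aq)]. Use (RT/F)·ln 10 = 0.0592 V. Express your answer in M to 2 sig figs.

2.3 M

Hg²⁺/Hg is the cathode (higher E°); E°cell = +0.840 − (−0.743) = +1.583 V with n = 6.
Rearranging E = E° − (0.0592/n)·log Q gives log Q = 6(+1.583 − (+1.484))/0.0592 = 10.034.
Balancing electrons gives 3 Hg²⁺(aq) + 2 Cr(s) → 3 Hg(l) + 2 Cr³⁺(aq); thus Q = [Cr³⁺(aq)]^2 / [Hg²⁺(aq)]^3.
Isolating [Cr³⁺(aq)] in Q = 10^{10.034} yields log [Cr³⁺(aq)] = 0.355, i.e. 2.3 M.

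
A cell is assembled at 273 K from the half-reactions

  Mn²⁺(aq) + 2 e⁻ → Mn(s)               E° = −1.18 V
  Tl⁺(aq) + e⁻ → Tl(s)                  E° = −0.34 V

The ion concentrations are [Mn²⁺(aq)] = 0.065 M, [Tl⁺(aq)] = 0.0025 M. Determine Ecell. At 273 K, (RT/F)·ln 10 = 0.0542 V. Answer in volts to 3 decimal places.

Tl⁺/Tl is reduced (cathode, E° = −0.34 V) and Mn²⁺/Mn is oxidized (anode).
E°cell = E°cat − E°an = −0.34 − (−1.18) = +0.84 V; n = 2.
Balancing gives 2 Tl⁺(aq) + Mn(s) → 2 Tl(s) + Mn²⁺(aq); hence Q = [Mn²⁺(aq)] / [Tl⁺(aq)]^2 = 1.04×10^4 (log Q = 4.017).
E = E° − (0.0542/n)·log Q = +0.84 − (0.0542/2)(4.017) = +0.731 V.

+0.731 V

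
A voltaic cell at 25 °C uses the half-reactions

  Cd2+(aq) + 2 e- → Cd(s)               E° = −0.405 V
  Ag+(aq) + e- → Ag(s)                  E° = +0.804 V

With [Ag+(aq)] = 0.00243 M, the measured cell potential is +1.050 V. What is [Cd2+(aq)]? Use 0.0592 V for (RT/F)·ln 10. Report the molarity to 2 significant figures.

1.4 M

Ag⁺/Ag is the cathode (higher E°); E°cell = +0.804 − (−0.405) = +1.209 V with n = 2.
From the Nernst equation, log Q = n(E° − E)/0.0592 = 2·(+1.209 − (+1.050))/0.0592 = 5.372.
For 2 Ag+(aq) + Cd(s) → 2 Ag(s) + Cd2+(aq), the reaction quotient is Q = [Cd2+(aq)] / [Ag+(aq)]^2.
Solving for the unknown gives log [Cd2+(aq)] = 0.143, so [Cd2+(aq)] ≈ 1.4 M.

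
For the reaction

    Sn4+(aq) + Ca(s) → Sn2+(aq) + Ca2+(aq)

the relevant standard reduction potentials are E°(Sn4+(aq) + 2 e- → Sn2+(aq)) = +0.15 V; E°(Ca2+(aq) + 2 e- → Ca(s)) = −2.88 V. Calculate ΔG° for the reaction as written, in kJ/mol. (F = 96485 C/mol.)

In the reaction as written Sn4+(aq) is reduced, so the Sn⁴⁺/Sn²⁺ couple is the cathode and Ca²⁺/Ca is the anode.
E°cell = +0.15 − (−2.88) = +3.03 V; balancing electrons gives n = 2.
ΔG° = −nFE°cell = −(2)(96485)(+3.03) J/mol = −585 kJ/mol.

−585 kJ/mol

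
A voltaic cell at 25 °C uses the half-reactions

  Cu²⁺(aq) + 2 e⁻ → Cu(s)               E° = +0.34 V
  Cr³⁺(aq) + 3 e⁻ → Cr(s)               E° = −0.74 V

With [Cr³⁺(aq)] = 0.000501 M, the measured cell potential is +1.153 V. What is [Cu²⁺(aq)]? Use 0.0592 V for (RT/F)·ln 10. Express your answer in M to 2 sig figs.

With Cu²⁺/Cu at the cathode and Cr³⁺/Cr at the anode, E°cell = +0.34 − (−0.74) = +1.08 V (n = 6).
From the Nernst equation, log Q = n(E° − E)/0.0592 = 6·(+1.08 − (+1.153))/0.0592 = −7.399.
Balancing electrons gives 3 Cu²⁺(aq) + 2 Cr(s) → 3 Cu(s) + 2 Cr³⁺(aq); thus Q = [Cr³⁺(aq)]^2 / [Cu²⁺(aq)]^3.
Solving for the unknown gives log [Cu²⁺(aq)] = 0.266, so [Cu²⁺(aq)] ≈ 1.8 M.

1.8 M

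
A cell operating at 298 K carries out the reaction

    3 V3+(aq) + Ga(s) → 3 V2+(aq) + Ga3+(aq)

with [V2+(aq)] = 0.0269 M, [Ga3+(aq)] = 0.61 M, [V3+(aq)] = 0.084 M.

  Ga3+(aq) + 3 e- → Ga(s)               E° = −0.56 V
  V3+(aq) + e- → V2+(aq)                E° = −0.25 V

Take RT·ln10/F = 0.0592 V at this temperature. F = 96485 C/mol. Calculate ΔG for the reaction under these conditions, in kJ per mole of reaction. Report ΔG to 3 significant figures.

−99.4 kJ/mol

The standard cell potential is −0.25 − (−0.56) = +0.31 V, with n = 3 electrons in the balanced equation.
The reaction quotient is ([V2+(aq)]^3·[Ga3+(aq)]) / [V3+(aq)]^3 = 0.02; by Nernst, E = +0.31 − (0.0592/3)(−1.698) = +0.3435 V.
ΔG = −nFE = −(3)(96485)(+0.3435) J/mol = −99.4 kJ/mol.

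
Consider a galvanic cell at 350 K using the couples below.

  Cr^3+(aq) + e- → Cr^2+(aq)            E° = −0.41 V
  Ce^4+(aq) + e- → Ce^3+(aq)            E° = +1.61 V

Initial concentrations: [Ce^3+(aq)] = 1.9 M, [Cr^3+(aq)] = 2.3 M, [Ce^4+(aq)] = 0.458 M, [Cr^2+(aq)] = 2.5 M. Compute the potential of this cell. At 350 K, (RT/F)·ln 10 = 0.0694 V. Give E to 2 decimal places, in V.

The Ce⁴⁺/Ce³⁺ couple has the more positive E°, so it is the cathode; Cr³⁺/Cr²⁺ is the anode.
E°cell = E°cat − E°an = +1.61 − (−0.41) = +2.02 V; n = 1.
Balancing gives Ce^4+(aq) + Cr^2+(aq) → Ce^3+(aq) + Cr^3+(aq); hence Q = ([Ce^3+(aq)]·[Cr^3+(aq)]) / ([Ce^4+(aq)]·[Cr^2+(aq)]) = 3.82 (log Q = 0.582).
By the Nernst equation, E = +2.02 − (0.0694/1)·(0.582) = +1.98 V.

+1.98 V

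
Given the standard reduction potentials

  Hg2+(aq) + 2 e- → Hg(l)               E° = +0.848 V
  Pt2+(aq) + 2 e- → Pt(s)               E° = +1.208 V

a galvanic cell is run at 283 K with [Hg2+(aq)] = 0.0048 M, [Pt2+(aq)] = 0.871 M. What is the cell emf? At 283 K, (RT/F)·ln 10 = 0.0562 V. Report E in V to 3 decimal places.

Pt²⁺/Pt is reduced (cathode, E° = +1.208 V) and Hg²⁺/Hg is oxidized (anode).
The standard potential is +1.208 − (+0.848) = +0.360 V and the balanced reaction transfers n = 2 electrons.
The balanced reaction is Pt2+(aq) + Hg(l) → Pt(s) + Hg2+(aq), so Q = [Hg2+(aq)] / [Pt2+(aq)] = 0.00551 and log Q = −2.259.
By the Nernst equation, E = +0.360 − (0.0562/2)·(−2.259) = +0.423 V.

+0.423 V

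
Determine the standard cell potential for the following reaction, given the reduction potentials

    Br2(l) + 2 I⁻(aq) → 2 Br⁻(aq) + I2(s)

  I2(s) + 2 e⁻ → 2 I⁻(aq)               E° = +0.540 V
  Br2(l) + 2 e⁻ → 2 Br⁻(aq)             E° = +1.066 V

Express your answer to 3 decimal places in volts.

Br2(l) gains electrons, so the Br₂/Br⁻ couple is the cathode; the I₂/I⁻ couple is the anode.
E°cell = E°(cathode) − E°(anode) = +1.066 − (+0.540) = +0.526 V.
The positive value indicates the reaction is spontaneous as written.

+0.526 V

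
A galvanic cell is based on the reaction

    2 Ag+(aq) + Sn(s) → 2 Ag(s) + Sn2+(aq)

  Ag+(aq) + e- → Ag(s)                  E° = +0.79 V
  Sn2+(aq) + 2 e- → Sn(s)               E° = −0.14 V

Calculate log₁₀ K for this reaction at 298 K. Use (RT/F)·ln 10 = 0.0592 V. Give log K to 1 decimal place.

The Ag⁺/Ag couple is reduced (cathode); E°cell = +0.79 − (−0.14) = +0.93 V with n = 2.
At equilibrium E = 0, so log K = nE°cell / 0.0592 = (2)(+0.93) / 0.0592 = 31.4.

log K = 31.4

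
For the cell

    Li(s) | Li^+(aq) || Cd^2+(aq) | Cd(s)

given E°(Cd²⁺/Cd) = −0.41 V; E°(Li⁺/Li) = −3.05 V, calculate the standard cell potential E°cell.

+2.64 V

By convention the left-hand electrode in cell notation is the anode (oxidation) and the right-hand electrode is the cathode (reduction).
E°cell = E°(right) − E°(left) = −0.41 − (−3.05) = +2.64 V.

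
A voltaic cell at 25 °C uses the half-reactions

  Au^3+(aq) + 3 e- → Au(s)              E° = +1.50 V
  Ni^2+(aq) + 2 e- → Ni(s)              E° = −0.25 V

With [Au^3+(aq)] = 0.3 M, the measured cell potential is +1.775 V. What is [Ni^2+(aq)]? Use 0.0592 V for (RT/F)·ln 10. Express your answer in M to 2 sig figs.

0.064 M

The Au³⁺/Au couple has the larger reduction potential, so it is the cathode: E°cell = +1.50 − (−0.25) = +1.75 V and n = 6.
From the Nernst equation, log Q = n(E° − E)/0.0592 = 6·(+1.75 − (+1.775))/0.0592 = −2.534.
The balanced reaction is 2 Au^3+(aq) + 3 Ni(s) → 2 Au(s) + 3 Ni^2+(aq), so Q = [Ni^2+(aq)]^3 / [Au^3+(aq)]^2.
Solving for the unknown gives log [Ni^2+(aq)] = −1.193, so [Ni^2+(aq)] ≈ 0.064 M.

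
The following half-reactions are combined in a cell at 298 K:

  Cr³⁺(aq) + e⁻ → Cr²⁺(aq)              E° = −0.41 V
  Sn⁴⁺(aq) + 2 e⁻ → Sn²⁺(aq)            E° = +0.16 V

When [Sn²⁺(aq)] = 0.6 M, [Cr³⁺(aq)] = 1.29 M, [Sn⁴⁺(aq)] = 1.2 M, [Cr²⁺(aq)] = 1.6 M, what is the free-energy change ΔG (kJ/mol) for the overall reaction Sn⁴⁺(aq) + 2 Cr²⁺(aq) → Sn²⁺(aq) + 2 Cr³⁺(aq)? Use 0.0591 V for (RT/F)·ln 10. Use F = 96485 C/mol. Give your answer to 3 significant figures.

−113 kJ/mol

E°cell = +0.16 − (−0.41) = +0.57 V; the balanced reaction transfers n = 2 electrons.
Q = ([Sn²⁺(aq)]·[Cr³⁺(aq)]^2) / ([Sn⁴⁺(aq)]·[Cr²⁺(aq)]^2) = 0.325, so log Q = −0.488 and E = +0.57 − (0.0591/2)(−0.488) = +0.5844 V.
Then ΔG = −nFE = −2 × 96485 × +0.5844 J/mol = −113 kJ/mol.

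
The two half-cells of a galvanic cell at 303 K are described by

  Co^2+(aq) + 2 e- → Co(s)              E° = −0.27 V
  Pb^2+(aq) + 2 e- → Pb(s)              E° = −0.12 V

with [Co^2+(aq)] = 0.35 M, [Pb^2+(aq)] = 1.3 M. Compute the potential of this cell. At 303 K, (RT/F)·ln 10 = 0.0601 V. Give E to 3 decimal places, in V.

+0.167 V

The Pb²⁺/Pb couple has the more positive E°, so it is the cathode; Co²⁺/Co is the anode.
The standard potential is −0.12 − (−0.27) = +0.15 V and the balanced reaction transfers n = 2 electrons.
Balancing gives Pb^2+(aq) + Co(s) → Pb(s) + Co^2+(aq); hence Q = [Co^2+(aq)] / [Pb^2+(aq)] = 0.269 (log Q = −0.570).
E = E° − (0.0601/n)·log Q = +0.15 − (0.0601/2)(−0.570) = +0.167 V.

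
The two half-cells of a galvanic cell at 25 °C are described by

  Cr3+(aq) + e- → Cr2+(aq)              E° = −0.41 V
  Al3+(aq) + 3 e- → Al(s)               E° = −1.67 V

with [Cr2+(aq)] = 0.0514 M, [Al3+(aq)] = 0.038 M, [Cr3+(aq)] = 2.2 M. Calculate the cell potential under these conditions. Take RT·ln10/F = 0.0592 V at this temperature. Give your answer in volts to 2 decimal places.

The Cr³⁺/Cr²⁺ couple has the more positive E°, so it is the cathode; Al³⁺/Al is the anode.
E°cell = −0.41 − (−1.67) = +1.26 V, with n = 3 electrons transferred.
Balancing gives 3 Cr3+(aq) + Al(s) → 3 Cr2+(aq) + Al3+(aq); hence Q = ([Cr2+(aq)]^3·[Al3+(aq)]) / [Cr3+(aq)]^3 = 4.85×10^−7 (log Q = −6.315).
Applying E = E° − (RT ln10/nF)·log Q gives +1.26 − (0.0592/3)(−6.315) = +1.38 V.

+1.38 V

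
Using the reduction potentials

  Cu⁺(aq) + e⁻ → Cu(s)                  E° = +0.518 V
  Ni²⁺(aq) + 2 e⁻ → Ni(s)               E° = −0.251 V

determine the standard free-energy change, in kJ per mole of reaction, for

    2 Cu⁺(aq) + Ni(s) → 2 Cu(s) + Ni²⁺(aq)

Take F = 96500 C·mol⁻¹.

In the reaction as written Cu⁺(aq) is reduced, so the Cu⁺/Cu couple is the cathode and Ni²⁺/Ni is the anode.
E°cell = +0.518 − (−0.251) = +0.769 V; balancing electrons gives n = 2.
ΔG° = −nFE°cell = −(2)(96500)(+0.769) J/mol = −148 kJ/mol.

−148 kJ/mol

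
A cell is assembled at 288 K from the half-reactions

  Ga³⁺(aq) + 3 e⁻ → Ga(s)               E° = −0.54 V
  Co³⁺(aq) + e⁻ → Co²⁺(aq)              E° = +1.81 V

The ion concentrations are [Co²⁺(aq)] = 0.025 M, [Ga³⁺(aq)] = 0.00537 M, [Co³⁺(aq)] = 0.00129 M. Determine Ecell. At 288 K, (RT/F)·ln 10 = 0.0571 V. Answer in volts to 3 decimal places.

+2.320 V

Co³⁺/Co²⁺ is reduced (cathode, E° = +1.81 V) and Ga³⁺/Ga is oxidized (anode).
E°cell = +1.81 − (−0.54) = +2.35 V, with n = 3 electrons transferred.
For the overall reaction 3 Co³⁺(aq) + Ga(s) → 3 Co²⁺(aq) + Ga³⁺(aq), Q = ([Co²⁺(aq)]^3·[Ga³⁺(aq)]) / [Co³⁺(aq)]^3 = 39.1, giving log Q = 1.592.
E = E° − (0.0571/n)·log Q = +2.35 − (0.0571/3)(1.592) = +2.320 V.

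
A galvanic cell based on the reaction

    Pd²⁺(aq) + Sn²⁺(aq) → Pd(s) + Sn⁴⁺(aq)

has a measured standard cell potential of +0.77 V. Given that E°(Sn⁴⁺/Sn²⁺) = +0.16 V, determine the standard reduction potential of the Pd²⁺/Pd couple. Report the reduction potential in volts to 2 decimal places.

+0.93 V

In the reaction as written the Pd²⁺/Pd couple is reduced (cathode) and Sn⁴⁺/Sn²⁺ is oxidized (anode), so E°cell = E°(Pd²⁺/Pd) − E°(Sn⁴⁺/Sn²⁺).
E°(Pd²⁺/Pd) = E°cell + E°(anode) = +0.77 + (+0.16) = +0.93 V.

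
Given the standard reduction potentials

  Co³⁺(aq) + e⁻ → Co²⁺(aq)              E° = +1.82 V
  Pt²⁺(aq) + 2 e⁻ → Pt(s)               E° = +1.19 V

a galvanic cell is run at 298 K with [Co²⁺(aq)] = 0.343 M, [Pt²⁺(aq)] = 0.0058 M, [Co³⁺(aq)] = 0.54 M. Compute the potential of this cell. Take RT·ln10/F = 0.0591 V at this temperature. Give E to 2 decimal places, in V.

Co³⁺/Co²⁺ is reduced (cathode, E° = +1.82 V) and Pt²⁺/Pt is oxidized (anode).
E°cell = E°cat − E°an = +1.82 − (+1.19) = +0.63 V; n = 2.
For the overall reaction 2 Co³⁺(aq) + Pt(s) → 2 Co²⁺(aq) + Pt²⁺(aq), Q = ([Co²⁺(aq)]^2·[Pt²⁺(aq)]) / [Co³⁺(aq)]^2 = 0.00234, giving log Q = −2.631.
Applying E = E° − (RT ln10/nF)·log Q gives +0.63 − (0.0591/2)(−2.631) = +0.71 V.

+0.71 V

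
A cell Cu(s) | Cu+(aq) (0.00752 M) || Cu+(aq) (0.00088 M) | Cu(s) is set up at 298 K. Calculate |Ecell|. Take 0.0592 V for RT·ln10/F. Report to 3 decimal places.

0.055 V

For a concentration cell E°cell = 0, since both electrodes use the same couple.
The compartment with the higher Cu+(aq) concentration (0.00752 M) acts as the cathode; ions are reduced there and produced at the dilute (0.00088 M) anode.
With n = 1, Ecell = −(0.0592/1)·log([dilute]/[conc]) = −(0.0592/1)·log(0.00088/0.00752) = +0.055 V.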